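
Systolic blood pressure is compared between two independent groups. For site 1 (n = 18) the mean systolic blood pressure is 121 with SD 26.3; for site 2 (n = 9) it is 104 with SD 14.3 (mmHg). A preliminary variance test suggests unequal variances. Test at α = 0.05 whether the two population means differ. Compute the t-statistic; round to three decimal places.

2.174

Let group 1 = site 1, group 2 = site 2. H0: μ_1 = μ_2; H1: μ_1 ≠ μ_2 (Welch's two-sample t-test, two-sided).
t = (x̄_1 − x̄_2)/√(s_1²/n_1 + s_2²/n_2) = (121 − 104)/√(26.3²/18 + 14.3²/9) = 2.174
Welch–Satterthwaite df ≈ 24.70
Two-sided p-value ≈ 0.0395
Since p ≈ 0.0395 < α = 0.05, reject H0; the evidence is statistically significant.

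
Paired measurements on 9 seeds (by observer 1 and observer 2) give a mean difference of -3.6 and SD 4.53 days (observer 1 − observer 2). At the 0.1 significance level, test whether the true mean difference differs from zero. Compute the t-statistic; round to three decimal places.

-2.384

H0: μ_d = 0; H1: μ_d ≠ 0 (paired t-test on the differences, two-sided).
t = d̄/(s_d/√n) = -3.6/(4.53/√9) = -2.384
df = n − 1 = 8
Two-sided p-value ≈ 0.0443
Since p ≈ 0.0443 < α = 0.1, reject H0; the evidence is statistically significant.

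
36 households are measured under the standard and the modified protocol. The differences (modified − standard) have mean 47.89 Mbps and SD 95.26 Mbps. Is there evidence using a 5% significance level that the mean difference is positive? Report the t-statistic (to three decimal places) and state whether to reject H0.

t = 3.016; reject H0

H0: μ_d = 0; H1: μ_d > 0 (paired t-test on the differences, right-tailed).
t = d̄/(s_d/√n) = 47.89/(95.26/√36) = 3.016
df = n − 1 = 35
p-value = P(T ≥ 3.016) ≈ 0.0024
Since p ≈ 0.0024 < α = 0.05, reject H0; the evidence is statistically significant.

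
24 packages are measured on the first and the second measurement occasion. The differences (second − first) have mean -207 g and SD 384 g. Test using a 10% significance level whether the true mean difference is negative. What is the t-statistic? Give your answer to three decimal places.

H0: μ_d = 0; H1: μ_d < 0 (paired t-test on the differences, left-tailed).
t = d̄/(s_d/√n) = -207/(384/√24) = -2.641
df = n − 1 = 23
p-value = P(T ≤ -2.641) ≈ 0.0073
Since p ≈ 0.0073 < α = 0.1, reject H0; the evidence is statistically significant.

-2.641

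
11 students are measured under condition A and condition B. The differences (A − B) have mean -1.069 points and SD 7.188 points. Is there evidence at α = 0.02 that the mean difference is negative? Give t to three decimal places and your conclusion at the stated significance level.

H0: μ_d = 0; H1: μ_d < 0 (paired t-test on the differences, left-tailed).
t = d̄/(s_d/√n) = -1.069/(7.188/√11) = -0.493
df = n − 1 = 10
p-value = P(T ≤ -0.493) ≈ 0.3162
Since p ≈ 0.3162 > α = 0.02, fail to reject H0; the evidence is not statistically significant.

t = -0.493; fail to reject H0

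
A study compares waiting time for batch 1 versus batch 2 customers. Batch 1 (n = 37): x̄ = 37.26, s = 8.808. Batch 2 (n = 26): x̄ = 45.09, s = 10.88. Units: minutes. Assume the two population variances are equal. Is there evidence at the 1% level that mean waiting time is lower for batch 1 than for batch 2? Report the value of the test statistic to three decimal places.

Let group 1 = batch 1, group 2 = batch 2. H0: μ_1 = μ_2; H1: μ_1 < μ_2 (two-sample pooled-variance t-test, left-tailed).
s_p² = [(37−1)·8.808² + (26−1)·10.88²]/(37+26−2) = 94.2995
t = (37.26 − 45.09)/√[94.2995·(1/37 + 1/26)] = -3.151
df = n₁ + n₂ − 2 = 61
p-value = P(T ≤ -3.151) ≈ 0.0013
Since p ≈ 0.0013 < α = 0.01, reject H0; the evidence is statistically significant.

-3.151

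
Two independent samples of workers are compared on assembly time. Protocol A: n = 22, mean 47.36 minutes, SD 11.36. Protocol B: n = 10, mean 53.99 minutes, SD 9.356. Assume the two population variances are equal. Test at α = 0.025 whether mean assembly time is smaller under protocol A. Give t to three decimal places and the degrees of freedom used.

t = -1.610, df = 30

Let group 1 = protocol A, group 2 = protocol B. H0: μ_1 = μ_2; H1: μ_1 < μ_2 (two-sample pooled-variance t-test, left-tailed).
s_p² = [(22−1)·11.36² + (10−1)·9.356²]/(22+10−2) = 116.595
t = (47.36 − 53.99)/√[116.595·(1/22 + 1/10)] = -1.610
df = n₁ + n₂ − 2 = 30
p-value = P(T ≤ -1.610) ≈ 0.059
Since p ≈ 0.059 > α = 0.025, fail to reject H0; the evidence is not statistically significant.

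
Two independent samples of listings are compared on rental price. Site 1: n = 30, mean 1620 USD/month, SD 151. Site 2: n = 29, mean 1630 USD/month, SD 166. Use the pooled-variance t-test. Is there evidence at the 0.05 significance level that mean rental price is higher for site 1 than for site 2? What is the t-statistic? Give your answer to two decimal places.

Let group 1 = site 1, group 2 = site 2. H0: μ_1 = μ_2; H1: μ_1 > μ_2 (two-sample pooled-variance t-test, right-tailed).
s_p² = [(30−1)·151² + (29−1)·166²]/(30+29−2) = 25136.8
t = (1620 − 1630)/√[25136.8·(1/30 + 1/29)] = -0.24
df = n₁ + n₂ − 2 = 57
p-value = P(T ≥ -0.24) ≈ 0.595
Since p ≈ 0.595 > α = 0.05, fail to reject H0; the data do not provide sufficient evidence against H0.

-0.24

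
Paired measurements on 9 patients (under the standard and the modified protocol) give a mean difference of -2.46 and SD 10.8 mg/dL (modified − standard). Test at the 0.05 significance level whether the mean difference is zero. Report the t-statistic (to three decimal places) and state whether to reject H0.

t = -0.683; fail to reject H0

H0: μ_d = 0; H1: μ_d ≠ 0 (paired t-test on the differences, two-sided).
t = d̄/(s_d/√n) = -2.46/(10.8/√9) = -0.683
df = n − 1 = 8
Two-sided p-value ≈ 0.514
Since p ≈ 0.514 > α = 0.05, fail to reject H0; the evidence is not statistically significant.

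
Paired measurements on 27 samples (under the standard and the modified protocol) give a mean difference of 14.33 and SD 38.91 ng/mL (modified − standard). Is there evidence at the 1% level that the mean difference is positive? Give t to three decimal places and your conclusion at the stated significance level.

H0: μ_d = 0; H1: μ_d > 0 (paired t-test on the differences, right-tailed).
t = d̄/(s_d/√n) = 14.33/(38.91/√27) = 1.914
df = n − 1 = 26
p-value = P(T ≥ 1.914) ≈ 0.033
Since p ≈ 0.033 > α = 0.01, fail to reject H0; the evidence is not statistically significant.

t = 1.914; fail to reject H0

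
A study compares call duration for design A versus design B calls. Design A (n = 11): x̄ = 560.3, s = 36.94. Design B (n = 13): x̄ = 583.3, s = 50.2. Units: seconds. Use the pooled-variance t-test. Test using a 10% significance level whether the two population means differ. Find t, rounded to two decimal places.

-1.26

Let group 1 = design A, group 2 = design B. H0: μ_1 = μ_2; H1: μ_1 ≠ μ_2 (two-sample pooled-variance t-test, two-sided).
s_p² = [(11−1)·36.94² + (13−1)·50.2²]/(11+13−2) = 1994.82
t = (560.3 − 583.3)/√[1994.82·(1/11 + 1/13)] = -1.26
df = n₁ + n₂ − 2 = 22
Two-sided p-value ≈ 0.222
Since p ≈ 0.222 > α = 0.1, fail to reject H0; the data do not provide sufficient evidence against H0.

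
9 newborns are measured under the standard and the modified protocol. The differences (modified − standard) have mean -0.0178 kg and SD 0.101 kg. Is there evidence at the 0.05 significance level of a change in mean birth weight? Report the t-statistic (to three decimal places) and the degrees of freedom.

H0: μ_d = 0; H1: μ_d ≠ 0 (paired t-test on the differences, two-sided).
t = d̄/(s_d/√n) = -0.0178/(0.101/√9) = -0.529
df = n − 1 = 8
Two-sided p-value ≈ 0.611
Since p ≈ 0.611 > α = 0.05, fail to reject H0; the data do not provide sufficient evidence against H0.

t = -0.529, df = 8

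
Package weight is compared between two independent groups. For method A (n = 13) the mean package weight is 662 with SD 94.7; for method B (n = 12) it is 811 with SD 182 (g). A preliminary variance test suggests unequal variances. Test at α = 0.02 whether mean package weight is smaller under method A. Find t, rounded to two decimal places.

-2.54

Let group 1 = method A, group 2 = method B. H0: μ_1 = μ_2; H1: μ_1 < μ_2 (Welch's two-sample t-test, left-tailed).
t = (x̄_1 − x̄_2)/√(s_1²/n_1 + s_2²/n_2) = (662 − 811)/√(94.7²/13 + 182²/12) = -2.54
Welch–Satterthwaite df ≈ 16.25
p-value = P(T ≤ -2.54) ≈ 0.0109
Since p ≈ 0.0109 < α = 0.02, reject H0; the data support H1.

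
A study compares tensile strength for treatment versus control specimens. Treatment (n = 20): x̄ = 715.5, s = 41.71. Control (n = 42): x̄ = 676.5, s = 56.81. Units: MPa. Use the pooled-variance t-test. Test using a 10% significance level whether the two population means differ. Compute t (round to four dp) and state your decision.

Let group 1 = treatment, group 2 = control. H0: μ_1 = μ_2; H1: μ_1 ≠ μ_2 (two-sample pooled-variance t-test, two-sided).
s_p² = [(20−1)·41.71² + (42−1)·56.81²]/(20+42−2) = 2756.29
t = (715.5 − 676.5)/√[2756.29·(1/20 + 1/42)] = 2.7343
df = n₁ + n₂ − 2 = 60
Two-sided p-value ≈ 0.008
Since p ≈ 0.008 < α = 0.1, reject H0; the data support H1.

t = 2.7343; reject H0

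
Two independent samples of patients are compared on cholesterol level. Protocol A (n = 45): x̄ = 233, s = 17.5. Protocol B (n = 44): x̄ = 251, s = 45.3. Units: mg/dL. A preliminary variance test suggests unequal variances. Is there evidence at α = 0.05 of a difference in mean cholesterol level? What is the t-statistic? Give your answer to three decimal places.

Let group 1 = protocol A, group 2 = protocol B. H0: μ_1 = μ_2; H1: μ_1 ≠ μ_2 (Welch's two-sample t-test, two-sided).
t = (x̄_1 − x̄_2)/√(s_1²/n_1 + s_2²/n_2) = (233 − 251)/√(17.5²/45 + 45.3²/44) = -2.462
Welch–Satterthwaite df ≈ 55.31
Two-sided p-value ≈ 0.0170
Since p ≈ 0.0170 < α = 0.05, reject H0; the data support H1.

-2.462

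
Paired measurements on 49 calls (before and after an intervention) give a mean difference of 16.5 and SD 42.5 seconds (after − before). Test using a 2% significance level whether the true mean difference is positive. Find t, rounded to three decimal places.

2.718

H0: μ_d = 0; H1: μ_d > 0 (paired t-test on the differences, right-tailed).
t = d̄/(s_d/√n) = 16.5/(42.5/√49) = 2.718
df = n − 1 = 48
p-value = P(T ≥ 2.718) ≈ 0.0046
Since p ≈ 0.0046 < α = 0.02, reject H0; the data support H1.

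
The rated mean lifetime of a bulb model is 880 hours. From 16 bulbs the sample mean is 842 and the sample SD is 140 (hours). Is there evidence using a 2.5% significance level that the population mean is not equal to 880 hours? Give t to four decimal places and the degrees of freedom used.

H0: μ = 880; H1: μ ≠ 880 (one-sample t-test, two-sided).
t = (x̄ − μ₀)/(s/√n) = (842 − 880)/(140/√16) = -1.0857
df = n − 1 = 15
Two-sided p-value ≈ 0.295
Since p ≈ 0.295 > α = 0.025, fail to reject H0; the evidence is not statistically significant.

t = -1.0857, df = 15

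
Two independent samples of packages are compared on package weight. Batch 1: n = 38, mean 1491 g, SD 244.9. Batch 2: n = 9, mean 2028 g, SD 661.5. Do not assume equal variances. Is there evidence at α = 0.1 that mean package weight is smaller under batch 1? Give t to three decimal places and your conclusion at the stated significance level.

t = -2.397; reject H0

Let group 1 = batch 1, group 2 = batch 2. H0: μ_1 = μ_2; H1: μ_1 < μ_2 (Welch's two-sample t-test, left-tailed).
t = (x̄_1 − x̄_2)/√(s_1²/n_1 + s_2²/n_2) = (1491 − 2028)/√(244.9²/38 + 661.5²/9) = -2.397
Welch–Satterthwaite df ≈ 8.53
p-value = P(T ≤ -2.397) ≈ 0.021
Since p ≈ 0.021 < α = 0.1, reject H0; the evidence is statistically significant.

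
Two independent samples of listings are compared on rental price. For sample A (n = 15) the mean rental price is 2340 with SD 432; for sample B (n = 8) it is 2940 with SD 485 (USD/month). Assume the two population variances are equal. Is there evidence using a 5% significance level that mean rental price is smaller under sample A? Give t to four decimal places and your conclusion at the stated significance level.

t = -3.0431; reject H0

Let group 1 = sample A, group 2 = sample B. H0: μ_1 = μ_2; H1: μ_1 < μ_2 (two-sample pooled-variance t-test, left-tailed).
s_p² = [(15−1)·432² + (8−1)·485²]/(15+8−2) = 202824
t = (2340 − 2940)/√[202824·(1/15 + 1/8)] = -3.0431
df = n₁ + n₂ − 2 = 21
p-value = P(T ≤ -3.0431) ≈ 0.0031
Since p ≈ 0.0031 < α = 0.05, reject H0; the evidence is statistically significant.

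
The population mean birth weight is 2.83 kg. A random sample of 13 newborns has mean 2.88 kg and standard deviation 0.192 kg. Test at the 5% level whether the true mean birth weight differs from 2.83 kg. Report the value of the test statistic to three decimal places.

H0: μ = 2.83; H1: μ ≠ 2.83 (one-sample t-test, two-sided).
t = (x̄ − μ₀)/(s/√n) = (2.88 − 2.83)/(0.192/√13) = 0.939
df = n − 1 = 12
Two-sided p-value ≈ 0.3663
Since p ≈ 0.3663 > α = 0.05, fail to reject H0; the evidence is not statistically significant.

0.939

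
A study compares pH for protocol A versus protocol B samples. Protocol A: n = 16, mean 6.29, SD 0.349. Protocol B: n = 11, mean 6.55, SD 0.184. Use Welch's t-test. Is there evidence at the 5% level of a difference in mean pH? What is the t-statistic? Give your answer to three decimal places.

-2.515

Let group 1 = protocol A, group 2 = protocol B. H0: μ_1 = μ_2; H1: μ_1 ≠ μ_2 (Welch's two-sample t-test, two-sided).
t = (x̄_1 − x̄_2)/√(s_1²/n_1 + s_2²/n_2) = (6.29 − 6.55)/√(0.349²/16 + 0.184²/11) = -2.515
Welch–Satterthwaite df ≈ 23.76
Two-sided p-value ≈ 0.019
Since p ≈ 0.019 < α = 0.05, reject H0; the evidence is statistically significant.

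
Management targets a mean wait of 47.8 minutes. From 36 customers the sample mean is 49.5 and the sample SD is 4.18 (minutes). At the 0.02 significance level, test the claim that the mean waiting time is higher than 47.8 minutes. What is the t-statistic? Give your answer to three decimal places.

2.440

H0: μ = 47.8; H1: μ > 47.8 (one-sample t-test, right-tailed).
t = (x̄ − μ₀)/(s/√n) = (49.5 − 47.8)/(4.18/√36) = 2.440
df = n − 1 = 35
p-value = P(T ≥ 2.440) ≈ 0.010
Since p ≈ 0.010 < α = 0.02, reject H0; the evidence is statistically significant.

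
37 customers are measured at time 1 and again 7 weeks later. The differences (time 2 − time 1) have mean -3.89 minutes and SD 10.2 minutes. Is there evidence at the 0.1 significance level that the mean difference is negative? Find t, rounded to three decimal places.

H0: μ_d = 0; H1: μ_d < 0 (paired t-test on the differences, left-tailed).
t = d̄/(s_d/√n) = -3.89/(10.2/√37) = -2.320
df = n − 1 = 36
p-value = P(T ≤ -2.320) ≈ 0.0131
Since p ≈ 0.0131 < α = 0.1, reject H0; the data support H1.

-2.320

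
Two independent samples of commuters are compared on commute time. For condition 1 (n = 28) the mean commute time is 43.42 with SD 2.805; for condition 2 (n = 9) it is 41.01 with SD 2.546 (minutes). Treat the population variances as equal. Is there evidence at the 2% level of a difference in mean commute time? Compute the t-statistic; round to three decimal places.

2.289

Let group 1 = condition 1, group 2 = condition 2. H0: μ_1 = μ_2; H1: μ_1 ≠ μ_2 (two-sample pooled-variance t-test, two-sided).
s_p² = [(28−1)·2.805² + (9−1)·2.546²]/(28+9−2) = 7.55125
t = (43.42 − 41.01)/√[7.55125·(1/28 + 1/9)] = 2.289
df = n₁ + n₂ − 2 = 35
Two-sided p-value ≈ 0.0282
Since p ≈ 0.0282 > α = 0.02, fail to reject H0; the evidence is not statistically significant.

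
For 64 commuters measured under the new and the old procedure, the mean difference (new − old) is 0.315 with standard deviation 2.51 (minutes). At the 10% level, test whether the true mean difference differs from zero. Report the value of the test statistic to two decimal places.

1.00

H0: μ_d = 0; H1: μ_d ≠ 0 (paired t-test on the differences, two-sided).
t = d̄/(s_d/√n) = 0.315/(2.51/√64) = 1.00
df = n − 1 = 63
Two-sided p-value ≈ 0.319
Since p ≈ 0.319 > α = 0.1, fail to reject H0; the data do not provide sufficient evidence against H0.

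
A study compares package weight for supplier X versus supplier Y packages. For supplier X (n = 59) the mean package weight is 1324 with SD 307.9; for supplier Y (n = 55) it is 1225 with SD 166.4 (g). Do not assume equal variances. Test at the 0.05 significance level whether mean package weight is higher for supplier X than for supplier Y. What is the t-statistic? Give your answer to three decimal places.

Let group 1 = supplier X, group 2 = supplier Y. H0: μ_1 = μ_2; H1: μ_1 > μ_2 (Welch's two-sample t-test, right-tailed).
t = (x̄_1 − x̄_2)/√(s_1²/n_1 + s_2²/n_2) = (1324 − 1225)/√(307.9²/59 + 166.4²/55) = 2.155
Welch–Satterthwaite df ≈ 90.50
p-value = P(T ≥ 2.155) ≈ 0.017
Since p ≈ 0.017 < α = 0.05, reject H0; the data support H1.

2.155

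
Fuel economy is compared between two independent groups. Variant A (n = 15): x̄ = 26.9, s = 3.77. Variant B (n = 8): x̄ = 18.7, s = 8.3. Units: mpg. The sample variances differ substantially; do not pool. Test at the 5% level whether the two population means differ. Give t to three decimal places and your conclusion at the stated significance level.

t = 2.652; reject H0

Let group 1 = variant A, group 2 = variant B. H0: μ_1 = μ_2; H1: μ_1 ≠ μ_2 (Welch's two-sample t-test, two-sided).
t = (x̄_1 − x̄_2)/√(s_1²/n_1 + s_2²/n_2) = (26.9 − 18.7)/√(3.77²/15 + 8.3²/8) = 2.652
Welch–Satterthwaite df ≈ 8.57
Two-sided p-value ≈ 0.0275
Since p ≈ 0.0275 < α = 0.05, reject H0; the data support H1.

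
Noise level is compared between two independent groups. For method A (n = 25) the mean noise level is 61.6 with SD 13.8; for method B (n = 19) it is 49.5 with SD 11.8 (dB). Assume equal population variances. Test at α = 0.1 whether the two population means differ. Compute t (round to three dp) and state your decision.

t = 3.063; reject H0

Let group 1 = method A, group 2 = method B. H0: μ_1 = μ_2; H1: μ_1 ≠ μ_2 (two-sample pooled-variance t-test, two-sided).
s_p² = [(25−1)·13.8² + (19−1)·11.8²]/(25+19−2) = 168.497
t = (61.6 − 49.5)/√[168.497·(1/25 + 1/19)] = 3.063
df = n₁ + n₂ − 2 = 42
Two-sided p-value ≈ 0.004
Since p ≈ 0.004 < α = 0.1, reject H0; the data support H1.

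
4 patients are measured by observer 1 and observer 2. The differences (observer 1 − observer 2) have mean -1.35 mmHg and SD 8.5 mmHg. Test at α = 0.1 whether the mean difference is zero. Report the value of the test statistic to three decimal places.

-0.318

H0: μ_d = 0; H1: μ_d ≠ 0 (paired t-test on the differences, two-sided).
t = d̄/(s_d/√n) = -1.35/(8.5/√4) = -0.318
df = n − 1 = 3
Two-sided p-value ≈ 0.772
Since p ≈ 0.772 > α = 0.1, fail to reject H0; the data do not provide sufficient evidence against H0.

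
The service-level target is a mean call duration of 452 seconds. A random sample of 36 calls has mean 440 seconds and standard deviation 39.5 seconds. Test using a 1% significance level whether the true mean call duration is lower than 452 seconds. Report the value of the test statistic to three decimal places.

-1.823

H0: μ = 452; H1: μ < 452 (one-sample t-test, left-tailed).
t = (x̄ − μ₀)/(s/√n) = (440 − 452)/(39.5/√36) = -1.823
df = n − 1 = 35
p-value = P(T ≤ -1.823) ≈ 0.038
Since p ≈ 0.038 > α = 0.01, fail to reject H0; the evidence is not statistically significant.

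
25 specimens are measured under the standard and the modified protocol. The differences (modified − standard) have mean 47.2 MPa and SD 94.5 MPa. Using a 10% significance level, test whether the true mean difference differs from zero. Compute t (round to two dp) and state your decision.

H0: μ_d = 0; H1: μ_d ≠ 0 (paired t-test on the differences, two-sided).
t = d̄/(s_d/√n) = 47.2/(94.5/√25) = 2.50
df = n − 1 = 24
Two-sided p-value ≈ 0.0198
Since p ≈ 0.0198 < α = 0.1, reject H0; the data support H1.

t = 2.50; reject H0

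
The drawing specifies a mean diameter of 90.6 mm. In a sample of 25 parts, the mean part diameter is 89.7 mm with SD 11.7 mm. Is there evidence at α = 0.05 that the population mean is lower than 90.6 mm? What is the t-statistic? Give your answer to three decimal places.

-0.385

H0: μ = 90.6; H1: μ < 90.6 (one-sample t-test, left-tailed).
t = (x̄ − μ₀)/(s/√n) = (89.7 − 90.6)/(11.7/√25) = -0.385
df = n − 1 = 24
p-value = P(T ≤ -0.385) ≈ 0.352
Since p ≈ 0.352 > α = 0.05, fail to reject H0; the evidence is not statistically significant.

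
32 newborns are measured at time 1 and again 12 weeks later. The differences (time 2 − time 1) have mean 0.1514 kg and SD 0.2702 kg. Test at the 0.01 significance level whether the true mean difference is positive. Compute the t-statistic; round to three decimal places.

3.170

H0: μ_d = 0; H1: μ_d > 0 (paired t-test on the differences, right-tailed).
t = d̄/(s_d/√n) = 0.1514/(0.2702/√32) = 3.170
df = n − 1 = 31
p-value = P(T ≥ 3.170) ≈ 0.002
Since p ≈ 0.002 < α = 0.01, reject H0; the evidence is statistically significant.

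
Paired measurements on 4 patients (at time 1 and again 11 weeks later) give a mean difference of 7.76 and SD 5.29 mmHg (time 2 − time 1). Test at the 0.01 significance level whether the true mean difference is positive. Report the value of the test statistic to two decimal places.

H0: μ_d = 0; H1: μ_d > 0 (paired t-test on the differences, right-tailed).
t = d̄/(s_d/√n) = 7.76/(5.29/√4) = 2.93
df = n − 1 = 3
p-value = P(T ≥ 2.93) ≈ 0.0304
Since p ≈ 0.0304 > α = 0.01, fail to reject H0; the data do not provide sufficient evidence against H0.

2.93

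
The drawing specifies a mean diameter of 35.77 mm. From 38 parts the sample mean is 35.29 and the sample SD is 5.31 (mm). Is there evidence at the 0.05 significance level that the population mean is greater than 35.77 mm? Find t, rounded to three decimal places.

H0: μ = 35.77; H1: μ > 35.77 (one-sample t-test, right-tailed).
t = (x̄ − μ₀)/(s/√n) = (35.29 − 35.77)/(5.31/√38) = -0.557
df = n − 1 = 37
p-value = P(T ≥ -0.557) ≈ 0.7096
Since p ≈ 0.7096 > α = 0.05, fail to reject H0; the data do not provide sufficient evidence against H0.

-0.557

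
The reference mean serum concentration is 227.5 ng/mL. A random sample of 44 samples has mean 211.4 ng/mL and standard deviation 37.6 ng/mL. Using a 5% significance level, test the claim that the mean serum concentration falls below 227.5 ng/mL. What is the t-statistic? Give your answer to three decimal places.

-2.840

H0: μ = 227.5; H1: μ < 227.5 (one-sample t-test, left-tailed).
t = (x̄ − μ₀)/(s/√n) = (211.4 − 227.5)/(37.6/√44) = -2.840
df = n − 1 = 43
p-value = P(T ≤ -2.840) ≈ 0.003
Since p ≈ 0.003 < α = 0.05, reject H0; the evidence is statistically significant.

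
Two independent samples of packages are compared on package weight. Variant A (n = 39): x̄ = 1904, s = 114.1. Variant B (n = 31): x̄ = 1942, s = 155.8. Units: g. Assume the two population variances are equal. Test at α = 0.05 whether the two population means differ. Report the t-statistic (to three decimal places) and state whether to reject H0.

t = -1.178; fail to reject H0

Let group 1 = variant A, group 2 = variant B. H0: μ_1 = μ_2; H1: μ_1 ≠ μ_2 (two-sample pooled-variance t-test, two-sided).
s_p² = [(39−1)·114.1² + (31−1)·155.8²]/(39+31−2) = 17984.2
t = (1904 − 1942)/√[17984.2·(1/39 + 1/31)] = -1.178
df = n₁ + n₂ − 2 = 68
Two-sided p-value ≈ 0.2431
Since p ≈ 0.2431 > α = 0.05, fail to reject H0; the evidence is not statistically significant.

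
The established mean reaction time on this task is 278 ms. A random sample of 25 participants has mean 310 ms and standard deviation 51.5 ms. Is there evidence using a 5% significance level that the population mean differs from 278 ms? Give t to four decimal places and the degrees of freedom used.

t = 3.1068, df = 24

H0: μ = 278; H1: μ ≠ 278 (one-sample t-test, two-sided).
t = (x̄ − μ₀)/(s/√n) = (310 − 278)/(51.5/√25) = 3.1068
df = n − 1 = 24
Two-sided p-value ≈ 0.005
Since p ≈ 0.005 < α = 0.05, reject H0; the data support H1.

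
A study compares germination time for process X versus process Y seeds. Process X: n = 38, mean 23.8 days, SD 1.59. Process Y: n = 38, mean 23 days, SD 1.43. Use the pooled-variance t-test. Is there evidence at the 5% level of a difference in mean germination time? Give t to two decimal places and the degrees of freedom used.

Let group 1 = process X, group 2 = process Y. H0: μ_1 = μ_2; H1: μ_1 ≠ μ_2 (two-sample pooled-variance t-test, two-sided).
s_p² = [(38−1)·1.59² + (38−1)·1.43²]/(38+38−2) = 2.2865
t = (23.8 − 23)/√[2.2865·(1/38 + 1/38)] = 2.31
df = n₁ + n₂ − 2 = 74
Two-sided p-value ≈ 0.0239
Since p ≈ 0.0239 < α = 0.05, reject H0; the data support H1.

t = 2.31, df = 74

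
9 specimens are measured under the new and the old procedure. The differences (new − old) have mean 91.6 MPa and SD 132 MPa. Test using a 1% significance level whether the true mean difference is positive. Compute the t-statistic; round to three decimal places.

H0: μ_d = 0; H1: μ_d > 0 (paired t-test on the differences, right-tailed).
t = d̄/(s_d/√n) = 91.6/(132/√9) = 2.082
df = n − 1 = 8
p-value = P(T ≥ 2.082) ≈ 0.035
Since p ≈ 0.035 > α = 0.01, fail to reject H0; the data do not provide sufficient evidence against H0.

2.082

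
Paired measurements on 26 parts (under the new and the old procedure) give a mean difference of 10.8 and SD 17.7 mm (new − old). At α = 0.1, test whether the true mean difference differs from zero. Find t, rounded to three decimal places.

3.111

H0: μ_d = 0; H1: μ_d ≠ 0 (paired t-test on the differences, two-sided).
t = d̄/(s_d/√n) = 10.8/(17.7/√26) = 3.111
df = n − 1 = 25
Two-sided p-value ≈ 0.005
Since p ≈ 0.005 < α = 0.1, reject H0; the data support H1.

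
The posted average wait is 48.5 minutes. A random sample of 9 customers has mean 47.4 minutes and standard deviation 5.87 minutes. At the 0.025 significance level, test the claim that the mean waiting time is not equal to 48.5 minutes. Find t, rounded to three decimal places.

-0.562

H0: μ = 48.5; H1: μ ≠ 48.5 (one-sample t-test, two-sided).
t = (x̄ − μ₀)/(s/√n) = (47.4 − 48.5)/(5.87/√9) = -0.562
df = n − 1 = 8
Two-sided p-value ≈ 0.5894
Since p ≈ 0.5894 > α = 0.025, fail to reject H0; the data do not provide sufficient evidence against H0.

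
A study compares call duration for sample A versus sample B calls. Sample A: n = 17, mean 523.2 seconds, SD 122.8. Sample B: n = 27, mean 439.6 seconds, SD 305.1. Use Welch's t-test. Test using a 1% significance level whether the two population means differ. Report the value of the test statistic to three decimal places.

1.270

Let group 1 = sample A, group 2 = sample B. H0: μ_1 = μ_2; H1: μ_1 ≠ μ_2 (Welch's two-sample t-test, two-sided).
t = (x̄_1 − x̄_2)/√(s_1²/n_1 + s_2²/n_2) = (523.2 − 439.6)/√(122.8²/17 + 305.1²/27) = 1.270
Welch–Satterthwaite df ≈ 37.11
Two-sided p-value ≈ 0.2121
Since p ≈ 0.2121 > α = 0.01, fail to reject H0; the data do not provide sufficient evidence against H0.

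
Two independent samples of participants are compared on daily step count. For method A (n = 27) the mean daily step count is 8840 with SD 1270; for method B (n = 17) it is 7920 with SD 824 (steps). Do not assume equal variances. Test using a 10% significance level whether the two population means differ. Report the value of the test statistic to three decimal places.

Let group 1 = method A, group 2 = method B. H0: μ_1 = μ_2; H1: μ_1 ≠ μ_2 (Welch's two-sample t-test, two-sided).
t = (x̄_1 − x̄_2)/√(s_1²/n_1 + s_2²/n_2) = (8840 − 7920)/√(1270²/27 + 824²/17) = 2.914
Welch–Satterthwaite df ≈ 41.93
Two-sided p-value ≈ 0.006
Since p ≈ 0.006 < α = 0.1, reject H0; the evidence is statistically significant.

2.914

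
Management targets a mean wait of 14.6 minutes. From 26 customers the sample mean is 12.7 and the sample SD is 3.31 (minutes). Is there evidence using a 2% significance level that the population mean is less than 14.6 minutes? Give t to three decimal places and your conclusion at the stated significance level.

t = -2.927; reject H0

H0: μ = 14.6; H1: μ < 14.6 (one-sample t-test, left-tailed).
t = (x̄ − μ₀)/(s/√n) = (12.7 − 14.6)/(3.31/√26) = -2.927
df = n − 1 = 25
p-value = P(T ≤ -2.927) ≈ 0.004
Since p ≈ 0.004 < α = 0.02, reject H0; the evidence is statistically significant.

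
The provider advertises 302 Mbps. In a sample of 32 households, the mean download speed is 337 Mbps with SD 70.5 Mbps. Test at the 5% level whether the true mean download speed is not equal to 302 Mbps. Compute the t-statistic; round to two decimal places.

2.81

H0: μ = 302; H1: μ ≠ 302 (one-sample t-test, two-sided).
t = (x̄ − μ₀)/(s/√n) = (337 − 302)/(70.5/√32) = 2.81
df = n − 1 = 31
Two-sided p-value ≈ 0.009
Since p ≈ 0.009 < α = 0.05, reject H0; the evidence is statistically significant.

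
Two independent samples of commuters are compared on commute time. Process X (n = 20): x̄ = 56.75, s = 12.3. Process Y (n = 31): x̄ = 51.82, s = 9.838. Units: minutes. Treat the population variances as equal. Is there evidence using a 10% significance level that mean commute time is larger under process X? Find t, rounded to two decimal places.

Let group 1 = process X, group 2 = process Y. H0: μ_1 = μ_2; H1: μ_1 > μ_2 (two-sample pooled-variance t-test, right-tailed).
s_p² = [(20−1)·12.3² + (31−1)·9.838²]/(20+31−2) = 117.92
t = (56.75 − 51.82)/√[117.92·(1/20 + 1/31)] = 1.58
df = n₁ + n₂ − 2 = 49
p-value = P(T ≥ 1.58) ≈ 0.060
Since p ≈ 0.060 < α = 0.1, reject H0; the evidence is statistically significant.

1.58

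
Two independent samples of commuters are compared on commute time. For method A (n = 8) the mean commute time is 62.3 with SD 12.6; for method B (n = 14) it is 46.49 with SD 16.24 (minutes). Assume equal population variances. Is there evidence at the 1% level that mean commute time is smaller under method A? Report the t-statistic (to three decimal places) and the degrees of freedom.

t = 2.368, df = 20

Let group 1 = method A, group 2 = method B. H0: μ_1 = μ_2; H1: μ_1 < μ_2 (two-sample pooled-variance t-test, left-tailed).
s_p² = [(8−1)·12.6² + (14−1)·16.24²]/(8+14−2) = 226.995
t = (62.3 − 46.49)/√[226.995·(1/8 + 1/14)] = 2.368
df = n₁ + n₂ − 2 = 20
p-value = P(T ≤ 2.368) ≈ 0.986
Since p ≈ 0.986 > α = 0.01, fail to reject H0; the data do not provide sufficient evidence against H0.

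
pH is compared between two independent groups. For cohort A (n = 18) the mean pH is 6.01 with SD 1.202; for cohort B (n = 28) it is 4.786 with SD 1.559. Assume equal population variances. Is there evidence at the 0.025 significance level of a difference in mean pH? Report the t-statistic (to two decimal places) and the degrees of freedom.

t = 2.83, df = 44

Let group 1 = cohort A, group 2 = cohort B. H0: μ_1 = μ_2; H1: μ_1 ≠ μ_2 (two-sample pooled-variance t-test, two-sided).
s_p² = [(18−1)·1.202² + (28−1)·1.559²]/(18+28−2) = 2.04965
t = (6.01 − 4.786)/√[2.04965·(1/18 + 1/28)] = 2.83
df = n₁ + n₂ − 2 = 44
Two-sided p-value ≈ 0.007
Since p ≈ 0.007 < α = 0.025, reject H0; the evidence is statistically significant.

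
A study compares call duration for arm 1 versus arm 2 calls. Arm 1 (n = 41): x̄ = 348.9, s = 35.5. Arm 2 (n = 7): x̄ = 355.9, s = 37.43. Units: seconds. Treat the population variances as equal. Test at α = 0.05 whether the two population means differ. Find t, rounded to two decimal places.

-0.48

Let group 1 = arm 1, group 2 = arm 2. H0: μ_1 = μ_2; H1: μ_1 ≠ μ_2 (two-sample pooled-variance t-test, two-sided).
s_p² = [(41−1)·35.5² + (7−1)·37.43²]/(41+7−2) = 1278.61
t = (348.9 − 355.9)/√[1278.61·(1/41 + 1/7)] = -0.48
df = n₁ + n₂ − 2 = 46
Two-sided p-value ≈ 0.634
Since p ≈ 0.634 > α = 0.05, fail to reject H0; the data do not provide sufficient evidence against H0.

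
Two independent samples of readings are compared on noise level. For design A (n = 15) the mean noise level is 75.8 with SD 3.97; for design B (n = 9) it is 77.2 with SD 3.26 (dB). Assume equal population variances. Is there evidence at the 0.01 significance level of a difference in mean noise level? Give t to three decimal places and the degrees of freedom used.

t = -0.891, df = 22

Let group 1 = design A, group 2 = design B. H0: μ_1 = μ_2; H1: μ_1 ≠ μ_2 (two-sample pooled-variance t-test, two-sided).
s_p² = [(15−1)·3.97² + (9−1)·3.26²]/(15+9−2) = 13.8942
t = (75.8 − 77.2)/√[13.8942·(1/15 + 1/9)] = -0.891
df = n₁ + n₂ − 2 = 22
Two-sided p-value ≈ 0.383
Since p ≈ 0.383 > α = 0.01, fail to reject H0; the evidence is not statistically significant.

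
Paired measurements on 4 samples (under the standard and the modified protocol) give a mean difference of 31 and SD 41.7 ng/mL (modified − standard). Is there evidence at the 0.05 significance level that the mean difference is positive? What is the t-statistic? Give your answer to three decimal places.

H0: μ_d = 0; H1: μ_d > 0 (paired t-test on the differences, right-tailed).
t = d̄/(s_d/√n) = 31/(41.7/√4) = 1.487
df = n − 1 = 3
p-value = P(T ≥ 1.487) ≈ 0.1169
Since p ≈ 0.1169 > α = 0.05, fail to reject H0; the data do not provide sufficient evidence against H0.

1.487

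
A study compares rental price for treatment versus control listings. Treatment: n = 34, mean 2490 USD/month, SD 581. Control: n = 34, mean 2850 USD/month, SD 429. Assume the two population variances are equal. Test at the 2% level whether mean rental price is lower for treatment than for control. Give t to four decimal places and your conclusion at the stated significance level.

t = -2.9065; reject H0

Let group 1 = treatment, group 2 = control. H0: μ_1 = μ_2; H1: μ_1 < μ_2 (two-sample pooled-variance t-test, left-tailed).
s_p² = [(34−1)·581² + (34−1)·429²]/(34+34−2) = 260801
t = (2490 − 2850)/√[260801·(1/34 + 1/34)] = -2.9065
df = n₁ + n₂ − 2 = 66
p-value = P(T ≤ -2.9065) ≈ 0.002
Since p ≈ 0.002 < α = 0.02, reject H0; the data support H1.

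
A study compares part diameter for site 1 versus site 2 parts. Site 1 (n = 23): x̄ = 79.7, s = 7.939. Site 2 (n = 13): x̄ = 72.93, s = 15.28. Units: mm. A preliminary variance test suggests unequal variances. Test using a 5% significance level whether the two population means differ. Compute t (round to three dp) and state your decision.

t = 1.488; fail to reject H0

Let group 1 = site 1, group 2 = site 2. H0: μ_1 = μ_2; H1: μ_1 ≠ μ_2 (Welch's two-sample t-test, two-sided).
t = (x̄_1 − x̄_2)/√(s_1²/n_1 + s_2²/n_2) = (79.7 − 72.93)/√(7.939²/23 + 15.28²/13) = 1.488
Welch–Satterthwaite df ≈ 15.74
Two-sided p-value ≈ 0.1565
Since p ≈ 0.1565 > α = 0.05, fail to reject H0; the evidence is not statistically significant.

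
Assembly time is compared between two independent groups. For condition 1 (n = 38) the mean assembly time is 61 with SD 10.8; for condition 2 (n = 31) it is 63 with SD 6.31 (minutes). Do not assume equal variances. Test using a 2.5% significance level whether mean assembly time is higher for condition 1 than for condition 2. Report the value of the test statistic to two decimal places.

-0.96

Let group 1 = condition 1, group 2 = condition 2. H0: μ_1 = μ_2; H1: μ_1 > μ_2 (Welch's two-sample t-test, right-tailed).
t = (x̄_1 − x̄_2)/√(s_1²/n_1 + s_2²/n_2) = (61 − 63)/√(10.8²/38 + 6.31²/31) = -0.96
Welch–Satterthwaite df ≈ 61.22
p-value = P(T ≥ -0.96) ≈ 0.829
Since p ≈ 0.829 > α = 0.025, fail to reject H0; the evidence is not statistically significant.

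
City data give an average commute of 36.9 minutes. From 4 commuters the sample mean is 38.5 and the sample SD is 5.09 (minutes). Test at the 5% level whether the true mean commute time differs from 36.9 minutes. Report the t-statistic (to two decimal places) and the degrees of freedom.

t = 0.63, df = 3

H0: μ = 36.9; H1: μ ≠ 36.9 (one-sample t-test, two-sided).
t = (x̄ − μ₀)/(s/√n) = (38.5 − 36.9)/(5.09/√4) = 0.63
df = n − 1 = 3
Two-sided p-value ≈ 0.5742
Since p ≈ 0.5742 > α = 0.05, fail to reject H0; the evidence is not statistically significant.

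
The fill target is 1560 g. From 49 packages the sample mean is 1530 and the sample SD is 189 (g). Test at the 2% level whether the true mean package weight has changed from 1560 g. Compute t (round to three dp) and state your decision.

t = -1.111; fail to reject H0

H0: μ = 1560; H1: μ ≠ 1560 (one-sample t-test, two-sided).
t = (x̄ − μ₀)/(s/√n) = (1530 − 1560)/(189/√49) = -1.111
df = n − 1 = 48
Two-sided p-value ≈ 0.272
Since p ≈ 0.272 > α = 0.02, fail to reject H0; the evidence is not statistically significant.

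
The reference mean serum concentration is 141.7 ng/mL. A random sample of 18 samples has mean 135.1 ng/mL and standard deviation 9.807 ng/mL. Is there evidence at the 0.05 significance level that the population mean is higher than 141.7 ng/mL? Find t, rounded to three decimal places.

H0: μ = 141.7; H1: μ > 141.7 (one-sample t-test, right-tailed).
t = (x̄ − μ₀)/(s/√n) = (135.1 − 141.7)/(9.807/√18) = -2.855
df = n − 1 = 17
p-value = P(T ≥ -2.855) ≈ 0.995
Since p ≈ 0.995 > α = 0.05, fail to reject H0; the data do not provide sufficient evidence against H0.

-2.855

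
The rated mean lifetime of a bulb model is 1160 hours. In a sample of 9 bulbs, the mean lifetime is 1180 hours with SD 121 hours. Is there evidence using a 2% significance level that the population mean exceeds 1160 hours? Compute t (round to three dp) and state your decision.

t = 0.496; fail to reject H0

H0: μ = 1160; H1: μ > 1160 (one-sample t-test, right-tailed).
t = (x̄ − μ₀)/(s/√n) = (1180 − 1160)/(121/√9) = 0.496
df = n − 1 = 8
p-value = P(T ≥ 0.496) ≈ 0.3167
Since p ≈ 0.3167 > α = 0.02, fail to reject H0; the evidence is not statistically significant.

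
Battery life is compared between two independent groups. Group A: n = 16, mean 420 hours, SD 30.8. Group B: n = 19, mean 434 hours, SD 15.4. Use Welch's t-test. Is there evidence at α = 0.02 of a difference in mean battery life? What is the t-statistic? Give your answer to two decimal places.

Let group 1 = group A, group 2 = group B. H0: μ_1 = μ_2; H1: μ_1 ≠ μ_2 (Welch's two-sample t-test, two-sided).
t = (x̄_1 − x̄_2)/√(s_1²/n_1 + s_2²/n_2) = (420 − 434)/√(30.8²/16 + 15.4²/19) = -1.65
Welch–Satterthwaite df ≈ 21.20
Two-sided p-value ≈ 0.113
Since p ≈ 0.113 > α = 0.02, fail to reject H0; the data do not provide sufficient evidence against H0.

-1.65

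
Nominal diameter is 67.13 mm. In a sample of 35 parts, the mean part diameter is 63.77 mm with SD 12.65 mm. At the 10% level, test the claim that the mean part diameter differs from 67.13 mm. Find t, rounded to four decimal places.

-1.5714

H0: μ = 67.13; H1: μ ≠ 67.13 (one-sample t-test, two-sided).
t = (x̄ − μ₀)/(s/√n) = (63.77 − 67.13)/(12.65/√35) = -1.5714
df = n − 1 = 34
Two-sided p-value ≈ 0.1254
Since p ≈ 0.1254 > α = 0.1, fail to reject H0; the evidence is not statistically significant.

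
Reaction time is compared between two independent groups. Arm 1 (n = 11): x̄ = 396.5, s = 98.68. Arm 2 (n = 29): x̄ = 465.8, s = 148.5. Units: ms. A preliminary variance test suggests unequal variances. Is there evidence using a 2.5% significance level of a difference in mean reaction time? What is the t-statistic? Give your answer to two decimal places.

-1.71

Let group 1 = arm 1, group 2 = arm 2. H0: μ_1 = μ_2; H1: μ_1 ≠ μ_2 (Welch's two-sample t-test, two-sided).
t = (x̄_1 − x̄_2)/√(s_1²/n_1 + s_2²/n_2) = (396.5 − 465.8)/√(98.68²/11 + 148.5²/29) = -1.71
Welch–Satterthwaite df ≈ 27.35
Two-sided p-value ≈ 0.099
Since p ≈ 0.099 > α = 0.025, fail to reject H0; the evidence is not statistically significant.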